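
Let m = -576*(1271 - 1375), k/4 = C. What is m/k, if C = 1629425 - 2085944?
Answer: -4992/152173 ≈ -0.032805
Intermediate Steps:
C = -456519
k = -1826076 (k = 4*(-456519) = -1826076)
m = 59904 (m = -576*(-104) = 59904)
m/k = 59904/(-1826076) = 59904*(-1/1826076) = -4992/152173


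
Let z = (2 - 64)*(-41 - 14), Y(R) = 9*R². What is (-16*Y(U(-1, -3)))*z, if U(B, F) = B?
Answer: -491040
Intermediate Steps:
z = 3410 (z = -62*(-55) = 3410)
(-16*Y(U(-1, -3)))*z = -144*(-1)²*3410 = -144*3410 = -491040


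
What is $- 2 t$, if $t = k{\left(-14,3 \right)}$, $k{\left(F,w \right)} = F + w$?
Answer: $22$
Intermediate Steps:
$t = -11$ ($t = -14 + 3 = -11$)
$- 2 t = \left(-2\right) \left(-11\right) = 22$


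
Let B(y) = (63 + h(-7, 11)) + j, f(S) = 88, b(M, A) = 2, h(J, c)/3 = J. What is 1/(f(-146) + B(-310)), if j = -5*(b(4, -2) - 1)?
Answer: 1/125 ≈ 0.0080000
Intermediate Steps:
h(J, c) = 3*J
j = -5 (j = -5*(2 - 1) = -5*1 = -5)
B(y) = 37 (B(y) = (63 + 3*(-7)) - 5 = (63 - 21) - 5 = 42 - 5 = 37)
1/(f(-146) + B(-310)) = 1/(88 + 37) = 1/125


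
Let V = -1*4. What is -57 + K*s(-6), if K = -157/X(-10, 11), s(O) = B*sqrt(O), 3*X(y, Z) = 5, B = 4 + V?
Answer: -57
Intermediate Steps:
V = -4
B = 0 (B = 4 - 4 = 0)
X(y, Z) = 5/3 (X(y, Z) = (1/3)*5 = 5/3)
s(O) = 0 (s(O) = 0*sqrt(O) = 0)
K = -471/5 (K = -157/5/3 = -157*3/5 = -471/5 ≈ -94.200)
-57 + K*s(-6) = -57 - 471/5*0 = -57 + 0 = -57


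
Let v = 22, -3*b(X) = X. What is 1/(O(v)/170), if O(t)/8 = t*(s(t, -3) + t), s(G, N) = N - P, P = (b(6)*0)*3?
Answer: 85/1672 ≈ 0.050837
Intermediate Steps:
b(X) = -X/3
P = 0 (P = (-⅓*6*0)*3 = -2*0*3 = 0*3 = 0)
s(G, N) = N (s(G, N) = N - 1*0 = N + 0 = N)
O(t) = 8*t*(-3 + t) (O(t) = 8*(t*(-3 + t)) = 8*t*(-3 + t))
1/(O(v)/170) = 1/((8*22*(-3 + 22))/170) = 1/((8*22*19)*(1/170)) = 1/(3344*(1/170)) = 1/(1672/85) = 85/1672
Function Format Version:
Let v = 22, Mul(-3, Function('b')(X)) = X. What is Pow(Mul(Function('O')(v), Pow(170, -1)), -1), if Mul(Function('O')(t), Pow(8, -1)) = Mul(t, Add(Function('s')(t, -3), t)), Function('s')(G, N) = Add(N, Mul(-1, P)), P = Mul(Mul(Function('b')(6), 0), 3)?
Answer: Rational(85, 1672) ≈ 0.050837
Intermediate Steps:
Function('b')(X) = Mul(Rational(-1, 3), X)
P = 0 (P = Mul(Mul(Mul(Rational(-1, 3), 6), 0), 3) = Mul(Mul(-2, 0), 3) = Mul(0, 3) = 0)
Function('s')(G, N) = N (Function('s')(G, N) = Add(N, Mul(-1, 0)) = Add(N, 0) = N)
Function('O')(t) = Mul(8, t, Add(-3, t)) (Function('O')(t) = Mul(8, Mul(t, Add(-3, t))) = Mul(8, t, Add(-3, t)))
Pow(Mul(Function('O')(v), Pow(170, -1)), -1) = Pow(Mul(Mul(8, 22, Add(-3, 22)), Pow(170, -1)), -1) = Pow(Mul(Mul(8, 22, 19), Rational(1, 170)), -1) = Pow(Mul(3344, Rational(1, 170)), -1) = Pow(Rational(1672, 85), -1) = Rational(85, 1672)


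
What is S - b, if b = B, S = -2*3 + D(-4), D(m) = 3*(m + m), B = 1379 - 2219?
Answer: 810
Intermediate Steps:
B = -840
D(m) = 6*m (D(m) = 3*(2*m) = 6*m)
S = -30 (S = -2*3 + 6*(-4) = -6 - 24 = -30)
b = -840
S - b = -30 - 1*(-840) = -30 + 840 = 810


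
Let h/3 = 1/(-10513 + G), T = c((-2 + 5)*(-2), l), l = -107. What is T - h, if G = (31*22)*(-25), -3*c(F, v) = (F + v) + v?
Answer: 6063869/82689 ≈ 73.333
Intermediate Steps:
c(F, v) = -2*v/3 - F/3 (c(F, v) = -((F + v) + v)/3 = -(F + 2*v)/3 = -2*v/3 - F/3)
G = -17050 (G = 682*(-25) = -17050)
T = 220/3 (T = -2/3*(-107) - (-2 + 5)*(-2)/3 = 214/3 - (-2) = 214/3 - 1/3*(-6) = 214/3 + 2 = 220/3 ≈ 73.333)
h = -3/27563 (h = 3/(-10513 - 17050) = 3/(-27563) = 3*(-1/27563) = -3/27563 ≈ -0.00010884)
T - h = 220/3 - 1*(-3/27563) = 220/3 + 3/27563 = 6063869/82689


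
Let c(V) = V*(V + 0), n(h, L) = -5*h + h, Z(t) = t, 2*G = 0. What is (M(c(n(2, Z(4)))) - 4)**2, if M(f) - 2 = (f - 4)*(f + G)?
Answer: 14730244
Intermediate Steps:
G = 0 (G = (1/2)*0 = 0)
n(h, L) = -4*h
c(V) = V**2 (c(V) = V*V = V**2)
M(f) = 2 + f*(-4 + f) (M(f) = 2 + (f - 4)*(f + 0) = 2 + (-4 + f)*f = 2 + f*(-4 + f))
(M(c(n(2, Z(4)))) - 4)**2 = ((2 + ((-4*2)**2)**2 - 4*(-4*2)**2) - 4)**2 = ((2 + ((-8)**2)**2 - 4*(-8)**2) - 4)**2 = ((2 + 64**2 - 4*64) - 4)**2 = ((2 + 4096 - 256) - 4)**2 = (3842 - 4)**2 = 3838**2 = 14730244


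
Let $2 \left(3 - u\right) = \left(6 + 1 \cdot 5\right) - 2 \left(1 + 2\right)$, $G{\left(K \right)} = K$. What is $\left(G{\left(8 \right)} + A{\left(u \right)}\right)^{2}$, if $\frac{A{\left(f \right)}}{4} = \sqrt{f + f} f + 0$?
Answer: $100$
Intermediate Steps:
$u = \frac{1}{2}$ ($u = 3 - \frac{\left(6 + 1 \cdot 5\right) - 2 \left(1 + 2\right)}{2} = 3 - \frac{\left(6 + 5\right) - 2 \cdot 3}{2} = 3 - \frac{11 - 6}{2} = 3 - \frac{5}{2} = \frac{1}{2} \approx 0.5$)
$A{\left(f \right)} = 4 \sqrt{2} f^{\frac{3}{2}}$ ($A{\left(f \right)} = 4 \left(\sqrt{f + f} f + 0\right) = 4 \left(\sqrt{2 f} f + 0\right) = 4 \left(\sqrt{2} \sqrt{f} f + 0\right) = 4 \left(\sqrt{2} f^{\frac{3}{2}} + 0\right) = 4 \sqrt{2} f^{\frac{3}{2}}$)
$\left(G{\left(8 \right)} + A{\left(u \right)}\right)^{2} = \left(8 + \frac{4 \sqrt{2}}{2 \sqrt{2}}\right)^{2} = \left(8 + 4 \sqrt{2} \frac{\sqrt{2}}{4}\right)^{2} = \left(8 + 2\right)^{2} = 10^{2} = 100$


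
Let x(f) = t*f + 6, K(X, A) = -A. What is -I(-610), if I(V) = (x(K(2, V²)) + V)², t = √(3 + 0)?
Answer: -415375594816 - 449496800*√3 ≈ -4.1615e+11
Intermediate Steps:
t = √3 ≈ 1.7320
x(f) = 6 + f*√3 (x(f) = √3*f + 6 = f*√3 + 6 = 6 + f*√3)
I(V) = (6 + V - √3*V²)² (I(V) = ((6 + (-V²)*√3) + V)² = ((6 - √3*V²) + V)² = (6 + V - √3*V²)²)
-I(-610) = -(6 - 610 - 1*√3*(-610)²)² = -(6 - 610 - 1*√3*372100)² = -(6 - 610 - 372100*√3)² = -(-604 - 372100*√3)²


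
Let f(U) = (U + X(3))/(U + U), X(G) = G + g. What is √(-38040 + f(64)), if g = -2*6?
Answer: I*√9738130/16 ≈ 195.04*I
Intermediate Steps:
g = -12
X(G) = -12 + G (X(G) = G - 12 = -12 + G)
f(U) = (-9 + U)/(2*U) (f(U) = (U + (-12 + 3))/(U + U) = (U - 9)/((2*U)) = (-9 + U)*(1/(2*U)) = (-9 + U)/(2*U))
√(-38040 + f(64)) = √(-38040 + (½)*(-9 + 64)/64) = √(-38040 + (½)*(1/64)*55) = √(-38040 + 55/128) = √(-4869065/128) = I*√9738130/16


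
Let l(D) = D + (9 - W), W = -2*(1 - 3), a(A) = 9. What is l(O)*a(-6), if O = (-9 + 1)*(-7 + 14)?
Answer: -459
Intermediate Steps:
O = -56 (O = -8*7 = -56)
W = 4 (W = -2*(-2) = 4)
l(D) = 5 + D (l(D) = D + (9 - 1*4) = D + (9 - 4) = D + 5 = 5 + D)
l(O)*a(-6) = (5 - 56)*9 = -51*9 = -459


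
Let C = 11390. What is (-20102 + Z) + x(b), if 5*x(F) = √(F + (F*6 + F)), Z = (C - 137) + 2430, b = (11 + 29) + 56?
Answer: -6419 + 16*√3/5 ≈ -6413.5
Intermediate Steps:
b = 96 (b = 40 + 56 = 96)
Z = 13683 (Z = (11390 - 137) + 2430 = 11253 + 2430 = 13683)
x(F) = 2*√2*√F/5 (x(F) = √(F + (F*6 + F))/5 = √(F + (6*F + F))/5 = √(F + 7*F)/5 = √(8*F)/5 = (2*√2*√F)/5 = 2*√2*√F/5)
(-20102 + Z) + x(b) = (-20102 + 13683) + 2*√2*√96/5 = -6419 + 2*√2*(4*√6)/5 = -6419 + 16*√3/5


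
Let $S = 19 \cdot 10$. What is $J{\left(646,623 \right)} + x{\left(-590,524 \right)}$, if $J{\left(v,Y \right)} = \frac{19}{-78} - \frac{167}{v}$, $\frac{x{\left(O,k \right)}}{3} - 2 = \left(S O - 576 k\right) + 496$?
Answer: $- \frac{15623788291}{12597} \approx -1.2403 \cdot 10^{6}$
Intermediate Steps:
$S = 190$
$x{\left(O,k \right)} = 1494 - 1728 k + 570 O$ ($x{\left(O,k \right)} = 6 + 3 \left(\left(190 O - 576 k\right) + 496\right) = 6 + 3 \left(\left(- 576 k + 190 O\right) + 496\right) = 6 + 3 \left(496 - 576 k + 190 O\right) = 6 + \left(1488 - 1728 k + 570 O\right) = 1494 - 1728 k + 570 O$)
$J{\left(v,Y \right)} = - \frac{19}{78} - \frac{167}{v}$ ($J{\left(v,Y \right)} = 19 \left(- \frac{1}{78}\right) - \frac{167}{v} = - \frac{19}{78} - \frac{167}{v}$)
$J{\left(646,623 \right)} + x{\left(-590,524 \right)} = \left(- \frac{19}{78} - \frac{167}{646}\right) + \left(1494 - 905472 + 570 \left(-590\right)\right) = \left(- \frac{19}{78} - \frac{167}{646}\right) - 1240278 = - \frac{6325}{12597} - 1240278 = - \frac{15623788291}{12597}$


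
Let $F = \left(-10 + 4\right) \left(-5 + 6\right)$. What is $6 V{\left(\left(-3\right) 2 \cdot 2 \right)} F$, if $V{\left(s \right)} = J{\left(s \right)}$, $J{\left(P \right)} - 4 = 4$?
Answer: $-288$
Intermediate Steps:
$J{\left(P \right)} = 8$ ($J{\left(P \right)} = 4 + 4 = 8$)
$F = -6$ ($F = \left(-6\right) 1 = -6$)
$V{\left(s \right)} = 8$
$6 V{\left(\left(-3\right) 2 \cdot 2 \right)} F = 6 \cdot 8 \left(-6\right) = 48 \left(-6\right) = -288$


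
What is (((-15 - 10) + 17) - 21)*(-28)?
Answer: 812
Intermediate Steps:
(((-15 - 10) + 17) - 21)*(-28) = ((-25 + 17) - 21)*(-28) = (-8 - 21)*(-28) = -29*(-28) = 812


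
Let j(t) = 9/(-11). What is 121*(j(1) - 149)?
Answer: -18128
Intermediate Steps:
j(t) = -9/11 (j(t) = 9*(-1/11) = -9/11)
121*(j(1) - 149) = 121*(-9/11 - 149) = 121*(-1648/11) = -18128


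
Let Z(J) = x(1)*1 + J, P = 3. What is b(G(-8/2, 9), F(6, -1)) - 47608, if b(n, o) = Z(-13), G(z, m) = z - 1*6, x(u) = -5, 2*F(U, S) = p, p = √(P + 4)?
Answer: -47626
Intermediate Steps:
p = √7 (p = √(3 + 4) = √7 ≈ 2.6458)
F(U, S) = √7/2
G(z, m) = -6 + z (G(z, m) = z - 6 = -6 + z)
Z(J) = -5 + J (Z(J) = -5*1 + J = -5 + J)
b(n, o) = -18 (b(n, o) = -5 - 13 = -18)
b(G(-8/2, 9), F(6, -1)) - 47608 = -18 - 47608 = -47626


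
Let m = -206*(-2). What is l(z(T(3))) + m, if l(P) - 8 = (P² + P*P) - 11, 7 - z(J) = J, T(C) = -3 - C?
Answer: 747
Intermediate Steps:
z(J) = 7 - J
m = 412
l(P) = -3 + 2*P² (l(P) = 8 + ((P² + P*P) - 11) = 8 + ((P² + P²) - 11) = 8 + (2*P² - 11) = 8 + (-11 + 2*P²) = -3 + 2*P²)
l(z(T(3))) + m = (-3 + 2*(7 - (-3 - 1*3))²) + 412 = (-3 + 2*(7 - (-3 - 3))²) + 412 = (-3 + 2*(7 - 1*(-6))²) + 412 = (-3 + 2*(7 + 6)²) + 412 = (-3 + 2*13²) + 412 = (-3 + 2*169) + 412 = (-3 + 338) + 412 = 335 + 412 = 747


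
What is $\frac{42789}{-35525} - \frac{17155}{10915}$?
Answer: $- \frac{215294662}{77551075} \approx -2.7762$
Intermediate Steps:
$\frac{42789}{-35525} - \frac{17155}{10915} = 42789 \left(- \frac{1}{35525}\right) - \frac{3431}{2183} = - \frac{42789}{35525} - \frac{3431}{2183} = - \frac{215294662}{77551075}$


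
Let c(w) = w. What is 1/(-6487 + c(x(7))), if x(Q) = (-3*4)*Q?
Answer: -1/6571 ≈ -0.00015218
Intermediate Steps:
x(Q) = -12*Q
1/(-6487 + c(x(7))) = 1/(-6487 - 12*7) = 1/(-6487 - 84) = 1/(-6571) = -1/6571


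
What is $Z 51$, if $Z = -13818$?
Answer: $-704718$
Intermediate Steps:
$Z 51 = \left(-13818\right) 51 = -704718$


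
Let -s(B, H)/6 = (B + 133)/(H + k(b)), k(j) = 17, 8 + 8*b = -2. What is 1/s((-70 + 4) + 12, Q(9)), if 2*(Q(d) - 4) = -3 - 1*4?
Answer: -35/948 ≈ -0.036920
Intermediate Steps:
b = -5/4 (b = -1 + (1/8)*(-2) = -1 - 1/4 = -5/4 ≈ -1.2500)
Q(d) = 1/2 (Q(d) = 4 + (-3 - 1*4)/2 = 4 + (-3 - 4)/2 = 4 + (1/2)*(-7) = 4 - 7/2 = 1/2)
s(B, H) = -6*(133 + B)/(17 + H) (s(B, H) = -6*(B + 133)/(H + 17) = -6*(133 + B)/(17 + H))
1/s((-70 + 4) + 12, Q(9)) = 1/(6*(-133 - ((-70 + 4) + 12))/(17 + 1/2)) = 1/(6*(-133 - (-66 + 12))/(35/2)) = 1/(6*(2/35)*(-133 - 1*(-54))) = 1/(6*(2/35)*(-133 + 54)) = 1/(6*(2/35)*(-79)) = 1/(-948/35) = -35/948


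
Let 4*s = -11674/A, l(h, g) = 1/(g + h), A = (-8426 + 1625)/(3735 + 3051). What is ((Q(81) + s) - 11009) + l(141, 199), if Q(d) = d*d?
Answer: -1183867193/770780 ≈ -1535.9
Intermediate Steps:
A = -2267/2262 (A = -6801/6786 = -6801*1/6786 = -2267/2262 ≈ -1.0022)
s = 6601647/2267 (s = (-11674/(-2267/2262))/4 = (-11674*(-2262/2267))/4 = (¼)*(26406588/2267) = 6601647/2267 ≈ 2912.1)
Q(d) = d²
((Q(81) + s) - 11009) + l(141, 199) = ((81² + 6601647/2267) - 11009) + 1/(199 + 141) = ((6561 + 6601647/2267) - 11009) + 1/340 = (21475434/2267 - 11009) + 1/340 = -3481969/2267 + 1/340 = -1183867193/770780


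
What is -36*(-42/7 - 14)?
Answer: 720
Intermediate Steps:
-36*(-42/7 - 14) = -36*(-42*⅐ - 14) = -36*(-6 - 14) = -36*(-20) = 720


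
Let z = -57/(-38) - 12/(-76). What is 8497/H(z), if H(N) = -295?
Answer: -8497/295 ≈ -28.803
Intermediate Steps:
z = 63/38 (z = -57*(-1/38) - 12*(-1/76) = 3/2 + 3/19 = 63/38 ≈ 1.6579)
8497/H(z) = 8497/(-295) = 8497*(-1/295) = -8497/295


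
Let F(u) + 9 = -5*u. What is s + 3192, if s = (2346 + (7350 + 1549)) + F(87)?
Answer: 13993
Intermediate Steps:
F(u) = -9 - 5*u
s = 10801 (s = (2346 + (7350 + 1549)) + (-9 - 5*87) = (2346 + 8899) + (-9 - 435) = 11245 - 444 = 10801)
s + 3192 = 10801 + 3192 = 13993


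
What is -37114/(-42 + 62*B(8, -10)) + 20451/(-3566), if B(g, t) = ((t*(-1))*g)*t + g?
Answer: -436368161/87627318 ≈ -4.9798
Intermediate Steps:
B(g, t) = g - g*t**2 (B(g, t) = ((-t)*g)*t + g = (-g*t)*t + g = -g*t**2 + g = g - g*t**2)
-37114/(-42 + 62*B(8, -10)) + 20451/(-3566) = -37114/(-42 + 62*(8*(1 - 1*(-10)**2))) + 20451/(-3566) = -37114/(-42 + 62*(8*(1 - 1*100))) + 20451*(-1/3566) = -37114/(-42 + 62*(8*(1 - 100))) - 20451/3566 = -37114/(-42 + 62*(8*(-99))) - 20451/3566 = -37114/(-42 + 62*(-792)) - 20451/3566 = -37114/(-42 - 49104) - 20451/3566 = -37114/(-49146) - 20451/3566 = -37114*(-1/49146) - 20451/3566 = 18557/24573 - 20451/3566 = -436368161/87627318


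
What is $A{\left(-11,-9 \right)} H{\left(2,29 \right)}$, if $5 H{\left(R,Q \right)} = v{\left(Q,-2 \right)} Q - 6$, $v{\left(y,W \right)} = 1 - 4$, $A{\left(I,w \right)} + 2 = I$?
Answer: $\frac{1209}{5} \approx 241.8$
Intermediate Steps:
$A{\left(I,w \right)} = -2 + I$
$v{\left(y,W \right)} = -3$ ($v{\left(y,W \right)} = 1 - 4 = -3$)
$H{\left(R,Q \right)} = - \frac{6}{5} - \frac{3 Q}{5}$ ($H{\left(R,Q \right)} = \frac{- 3 Q - 6}{5} = \frac{-6 - 3 Q}{5} = - \frac{6}{5} - \frac{3 Q}{5}$)
$A{\left(-11,-9 \right)} H{\left(2,29 \right)} = \left(-2 - 11\right) \left(- \frac{6}{5} - \frac{87}{5}\right) = - 13 \left(- \frac{6}{5} - \frac{87}{5}\right) = \left(-13\right) \left(- \frac{93}{5}\right) = \frac{1209}{5}$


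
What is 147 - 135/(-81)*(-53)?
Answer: 176/3 ≈ 58.667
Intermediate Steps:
147 - 135/(-81)*(-53) = 147 - 135*(-1/81)*(-53) = 147 + (5/3)*(-53) = 147 - 265/3 = 176/3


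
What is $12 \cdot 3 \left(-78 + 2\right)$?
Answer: $-2736$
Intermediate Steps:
$12 \cdot 3 \left(-78 + 2\right) = 36 \left(-76\right) = -2736$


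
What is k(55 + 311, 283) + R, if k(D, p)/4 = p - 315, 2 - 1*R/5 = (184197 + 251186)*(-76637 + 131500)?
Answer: -119432087763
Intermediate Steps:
R = -119432087635 (R = 10 - 5*(184197 + 251186)*(-76637 + 131500) = 10 - 2176915*54863 = 10 - 5*23886417529 = 10 - 119432087645 = -119432087635)
k(D, p) = -1260 + 4*p (k(D, p) = 4*(p - 315) = 4*(-315 + p) = -1260 + 4*p)
k(55 + 311, 283) + R = (-1260 + 4*283) - 119432087635 = (-1260 + 1132) - 119432087635 = -128 - 119432087635 = -119432087763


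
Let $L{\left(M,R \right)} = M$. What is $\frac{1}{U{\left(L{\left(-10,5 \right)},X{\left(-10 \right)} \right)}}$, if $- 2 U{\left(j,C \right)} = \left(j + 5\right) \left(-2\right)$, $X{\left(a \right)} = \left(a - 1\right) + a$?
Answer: $- \frac{1}{5} \approx -0.2$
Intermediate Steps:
$X{\left(a \right)} = -1 + 2 a$ ($X{\left(a \right)} = \left(-1 + a\right) + a = -1 + 2 a$)
$U{\left(j,C \right)} = 5 + j$ ($U{\left(j,C \right)} = - \frac{\left(j + 5\right) \left(-2\right)}{2} = - \frac{\left(5 + j\right) \left(-2\right)}{2} = - \frac{-10 - 2 j}{2} = 5 + j$)
$\frac{1}{U{\left(L{\left(-10,5 \right)},X{\left(-10 \right)} \right)}} = \frac{1}{5 - 10} = \frac{1}{-5} = - \frac{1}{5}$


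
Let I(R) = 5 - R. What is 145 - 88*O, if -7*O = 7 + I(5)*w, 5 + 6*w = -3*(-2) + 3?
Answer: 233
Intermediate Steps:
w = 2/3 (w = -5/6 + (-3*(-2) + 3)/6 = -5/6 + (6 + 3)/6 = -5/6 + (1/6)*9 = -5/6 + 3/2 = 2/3 ≈ 0.66667)
O = -1 (O = -(7 + (5 - 1*5)*(2/3))/7 = -(7 + (5 - 5)*(2/3))/7 = -(7 + 0*(2/3))/7 = -(7 + 0)/7 = -1/7*7 = -1)
145 - 88*O = 145 - 88*(-1) = 145 + 88 = 233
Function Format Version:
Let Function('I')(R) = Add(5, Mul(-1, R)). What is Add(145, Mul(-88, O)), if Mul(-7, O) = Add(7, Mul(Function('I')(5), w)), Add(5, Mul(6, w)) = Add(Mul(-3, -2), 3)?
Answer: 233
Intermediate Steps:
w = Rational(2, 3) (w = Add(Rational(-5, 6), Mul(Rational(1, 6), Add(Mul(-3, -2), 3))) = Add(Rational(-5, 6), Mul(Rational(1, 6), Add(6, 3))) = Add(Rational(-5, 6), Mul(Rational(1, 6), 9)) = Add(Rational(-5, 6), Rational(3, 2)) = Rational(2, 3) ≈ 0.66667)
O = -1 (O = Mul(Rational(-1, 7), Add(7, Mul(Add(5, Mul(-1, 5)), Rational(2, 3)))) = Mul(Rational(-1, 7), Add(7, Mul(Add(5, -5), Rational(2, 3)))) = Mul(Rational(-1, 7), Add(7, Mul(0, Rational(2, 3)))) = Mul(Rational(-1, 7), Add(7, 0)) = Mul(Rational(-1, 7), 7) = -1)
Add(145, Mul(-88, O)) = Add(145, Mul(-88, -1)) = Add(145, 88) = 233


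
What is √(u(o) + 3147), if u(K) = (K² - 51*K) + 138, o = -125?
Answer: √25285 ≈ 159.01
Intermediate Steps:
u(K) = 138 + K² - 51*K
√(u(o) + 3147) = √((138 + (-125)² - 51*(-125)) + 3147) = √((138 + 15625 + 6375) + 3147) = √(22138 + 3147) = √25285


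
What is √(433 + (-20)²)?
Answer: 7*√17 ≈ 28.862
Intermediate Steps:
√(433 + (-20)²) = √(433 + 400) = √833 = 7*√17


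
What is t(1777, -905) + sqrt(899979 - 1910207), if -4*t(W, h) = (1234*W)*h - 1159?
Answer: 1984501449/4 + 2*I*sqrt(252557) ≈ 4.9613e+8 + 1005.1*I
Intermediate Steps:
t(W, h) = 1159/4 - 617*W*h/2 (t(W, h) = -((1234*W)*h - 1159)/4 = -(1234*W*h - 1159)/4 = -(-1159 + 1234*W*h)/4 = 1159/4 - 617*W*h/2)
t(1777, -905) + sqrt(899979 - 1910207) = (1159/4 - 617/2*1777*(-905)) + sqrt(899979 - 1910207) = (1159/4 + 992250145/2) + sqrt(-1010228) = 1984501449/4 + 2*I*sqrt(252557)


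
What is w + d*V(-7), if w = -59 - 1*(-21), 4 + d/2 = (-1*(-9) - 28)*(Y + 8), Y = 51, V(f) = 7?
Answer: -15788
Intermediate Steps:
d = -2250 (d = -8 + 2*((-1*(-9) - 28)*(51 + 8)) = -8 + 2*((9 - 28)*59) = -8 + 2*(-19*59) = -8 + 2*(-1121) = -8 - 2242 = -2250)
w = -38 (w = -59 + 21 = -38)
w + d*V(-7) = -38 - 2250*7 = -38 - 15750 = -15788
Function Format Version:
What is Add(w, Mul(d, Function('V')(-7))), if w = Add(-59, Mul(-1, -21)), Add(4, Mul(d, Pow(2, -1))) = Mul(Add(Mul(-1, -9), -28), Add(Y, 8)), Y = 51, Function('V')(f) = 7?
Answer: -15788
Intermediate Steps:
d = -2250 (d = Add(-8, Mul(2, Mul(Add(Mul(-1, -9), -28), Add(51, 8)))) = Add(-8, Mul(2, Mul(Add(9, -28), 59))) = Add(-8, Mul(2, Mul(-19, 59))) = Add(-8, Mul(2, -1121)) = Add(-8, -2242) = -2250)
w = -38 (w = Add(-59, 21) = -38)
Add(w, Mul(d, Function('V')(-7))) = Add(-38, Mul(-2250, 7)) = Add(-38, -15750) = -15788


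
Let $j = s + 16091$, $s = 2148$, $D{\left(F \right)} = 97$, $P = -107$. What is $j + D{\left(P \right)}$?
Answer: $18336$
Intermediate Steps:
$j = 18239$ ($j = 2148 + 16091 = 18239$)
$j + D{\left(P \right)} = 18239 + 97 = 18336$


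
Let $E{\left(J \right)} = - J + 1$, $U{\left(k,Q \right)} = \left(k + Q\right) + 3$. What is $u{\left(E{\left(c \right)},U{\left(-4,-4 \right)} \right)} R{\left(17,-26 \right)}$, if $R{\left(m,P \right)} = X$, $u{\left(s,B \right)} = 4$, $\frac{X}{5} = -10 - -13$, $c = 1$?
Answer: $60$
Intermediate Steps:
$U{\left(k,Q \right)} = 3 + Q + k$ ($U{\left(k,Q \right)} = \left(Q + k\right) + 3 = 3 + Q + k$)
$E{\left(J \right)} = 1 - J$
$X = 15$ ($X = 5 \left(-10 - -13\right) = 5 \left(-10 + 13\right) = 5 \cdot 3 = 15$)
$R{\left(m,P \right)} = 15$
$u{\left(E{\left(c \right)},U{\left(-4,-4 \right)} \right)} R{\left(17,-26 \right)} = 4 \cdot 15 = 60$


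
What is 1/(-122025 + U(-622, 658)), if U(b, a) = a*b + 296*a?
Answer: -1/336533 ≈ -2.9715e-6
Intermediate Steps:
U(b, a) = 296*a + a*b
1/(-122025 + U(-622, 658)) = 1/(-122025 + 658*(296 - 622)) = 1/(-122025 + 658*(-326)) = 1/(-122025 - 214508) = 1/(-336533) = -1/336533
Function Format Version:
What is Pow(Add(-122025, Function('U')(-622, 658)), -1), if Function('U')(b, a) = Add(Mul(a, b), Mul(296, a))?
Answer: Rational(-1, 336533) ≈ -2.9715e-6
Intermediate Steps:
Function('U')(b, a) = Add(Mul(296, a), Mul(a, b))
Pow(Add(-122025, Function('U')(-622, 658)), -1) = Pow(Add(-122025, Mul(658, Add(296, -622))), -1) = Pow(Add(-122025, Mul(658, -326)), -1) = Pow(Add(-122025, -214508), -1) = Pow(-336533, -1) = Rational(-1, 336533)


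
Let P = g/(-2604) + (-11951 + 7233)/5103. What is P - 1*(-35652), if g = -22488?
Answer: 5641116724/158193 ≈ 35660.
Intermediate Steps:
P = 1219888/158193 (P = -22488/(-2604) + (-11951 + 7233)/5103 = -22488*(-1/2604) - 4718*1/5103 = 1874/217 - 674/729 = 1219888/158193 ≈ 7.7114)
P - 1*(-35652) = 1219888/158193 - 1*(-35652) = 1219888/158193 + 35652 = 5641116724/158193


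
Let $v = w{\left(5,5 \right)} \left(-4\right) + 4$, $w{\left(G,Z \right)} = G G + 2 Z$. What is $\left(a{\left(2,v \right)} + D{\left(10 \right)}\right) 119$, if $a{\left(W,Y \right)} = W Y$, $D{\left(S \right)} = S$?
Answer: $-31178$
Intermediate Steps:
$w{\left(G,Z \right)} = G^{2} + 2 Z$
$v = -136$ ($v = \left(5^{2} + 2 \cdot 5\right) \left(-4\right) + 4 = \left(25 + 10\right) \left(-4\right) + 4 = 35 \left(-4\right) + 4 = -140 + 4 = -136$)
$\left(a{\left(2,v \right)} + D{\left(10 \right)}\right) 119 = \left(2 \left(-136\right) + 10\right) 119 = \left(-272 + 10\right) 119 = \left(-262\right) 119 = -31178$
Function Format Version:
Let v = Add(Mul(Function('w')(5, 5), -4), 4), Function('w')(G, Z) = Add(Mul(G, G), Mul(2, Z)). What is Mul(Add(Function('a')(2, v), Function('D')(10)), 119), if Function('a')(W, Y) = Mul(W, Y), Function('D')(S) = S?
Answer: -31178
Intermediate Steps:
Function('w')(G, Z) = Add(Pow(G, 2), Mul(2, Z))
v = -136 (v = Add(Mul(Add(Pow(5, 2), Mul(2, 5)), -4), 4) = Add(Mul(Add(25, 10), -4), 4) = Add(Mul(35, -4), 4) = Add(-140, 4) = -136)
Mul(Add(Function('a')(2, v), Function('D')(10)), 119) = Mul(Add(Mul(2, -136), 10), 119) = Mul(Add(-272, 10), 119) = Mul(-262, 119) = -31178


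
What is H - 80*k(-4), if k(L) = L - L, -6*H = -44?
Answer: 22/3 ≈ 7.3333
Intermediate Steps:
H = 22/3 (H = -⅙*(-44) = 22/3 ≈ 7.3333)
k(L) = 0
H - 80*k(-4) = 22/3 - 80*0 = 22/3 + 0 = 22/3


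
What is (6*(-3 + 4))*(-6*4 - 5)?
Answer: -174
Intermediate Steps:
(6*(-3 + 4))*(-6*4 - 5) = (6*1)*(-24 - 5) = 6*(-29) = -174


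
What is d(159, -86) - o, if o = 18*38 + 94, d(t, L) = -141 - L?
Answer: -833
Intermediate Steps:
o = 778 (o = 684 + 94 = 778)
d(159, -86) - o = (-141 - 1*(-86)) - 1*778 = (-141 + 86) - 778 = -55 - 778 = -833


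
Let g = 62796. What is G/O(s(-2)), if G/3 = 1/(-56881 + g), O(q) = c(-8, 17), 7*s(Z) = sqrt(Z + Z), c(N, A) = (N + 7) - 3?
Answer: -3/23660 ≈ -0.00012680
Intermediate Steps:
c(N, A) = 4 + N (c(N, A) = (7 + N) - 3 = 4 + N)
s(Z) = sqrt(2)*sqrt(Z)/7 (s(Z) = sqrt(Z + Z)/7 = sqrt(2*Z)/7 = (sqrt(2)*sqrt(Z))/7 = sqrt(2)*sqrt(Z)/7)
O(q) = -4 (O(q) = 4 - 8 = -4)
G = 3/5915 (G = 3/(-56881 + 62796) = 3/5915 ≈ 0.00050719)
G/O(s(-2)) = (3/5915)/(-4) = (3/5915)*(-1/4) = -3/23660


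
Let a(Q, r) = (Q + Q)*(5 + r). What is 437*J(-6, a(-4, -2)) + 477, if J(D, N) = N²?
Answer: 252189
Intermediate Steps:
a(Q, r) = 2*Q*(5 + r) (a(Q, r) = (2*Q)*(5 + r) = 2*Q*(5 + r))
437*J(-6, a(-4, -2)) + 477 = 437*(2*(-4)*(5 - 2))² + 477 = 437*(2*(-4)*3)² + 477 = 437*(-24)² + 477 = 437*576 + 477 = 251712 + 477 = 252189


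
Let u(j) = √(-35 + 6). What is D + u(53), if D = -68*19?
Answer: -1292 + I*√29 ≈ -1292.0 + 5.3852*I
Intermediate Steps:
u(j) = I*√29 (u(j) = √(-29) = I*√29)
D = -1292
D + u(53) = -1292 + I*√29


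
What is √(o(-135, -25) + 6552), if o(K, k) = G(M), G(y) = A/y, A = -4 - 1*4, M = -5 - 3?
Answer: √6553 ≈ 80.951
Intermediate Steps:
M = -8
A = -8 (A = -4 - 4 = -8)
G(y) = -8/y
o(K, k) = 1 (o(K, k) = -8/(-8) = -8*(-⅛) = 1)
√(o(-135, -25) + 6552) = √(1 + 6552) = √6553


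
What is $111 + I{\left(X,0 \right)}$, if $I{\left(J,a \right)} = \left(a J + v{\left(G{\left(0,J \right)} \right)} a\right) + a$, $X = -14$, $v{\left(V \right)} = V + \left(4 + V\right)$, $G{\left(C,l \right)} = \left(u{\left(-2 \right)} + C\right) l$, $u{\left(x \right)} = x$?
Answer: $111$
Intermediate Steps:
$G{\left(C,l \right)} = l \left(-2 + C\right)$ ($G{\left(C,l \right)} = \left(-2 + C\right) l = l \left(-2 + C\right)$)
$v{\left(V \right)} = 4 + 2 V$
$I{\left(J,a \right)} = a + J a + a \left(4 - 4 J\right)$ ($I{\left(J,a \right)} = \left(a J + \left(4 + 2 J \left(-2 + 0\right)\right) a\right) + a = \left(J a + \left(4 + 2 J \left(-2\right)\right) a\right) + a = \left(J a + \left(4 + 2 \left(- 2 J\right)\right) a\right) + a = \left(J a + \left(4 - 4 J\right) a\right) + a = \left(J a + a \left(4 - 4 J\right)\right) + a = a + J a + a \left(4 - 4 J\right)$)
$111 + I{\left(X,0 \right)} = 111 + 0 \left(5 - -42\right) = 111 + 0 \left(5 + 42\right) = 111 + 0 \cdot 47 = 111 + 0 = 111$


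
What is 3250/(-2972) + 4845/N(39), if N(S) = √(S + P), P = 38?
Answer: -1625/1486 + 4845*√77/77 ≈ 551.05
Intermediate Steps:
N(S) = √(38 + S) (N(S) = √(S + 38) = √(38 + S))
3250/(-2972) + 4845/N(39) = 3250/(-2972) + 4845/(√(38 + 39)) = 3250*(-1/2972) + 4845/(√77) = -1625/1486 + 4845*(√77/77) = -1625/1486 + 4845*√77/77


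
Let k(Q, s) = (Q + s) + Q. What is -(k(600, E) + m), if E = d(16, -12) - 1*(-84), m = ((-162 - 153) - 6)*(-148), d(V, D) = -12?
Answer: -48780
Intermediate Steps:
m = 47508 (m = (-315 - 6)*(-148) = -321*(-148) = 47508)
E = 72 (E = -12 - 1*(-84) = -12 + 84 = 72)
k(Q, s) = s + 2*Q
-(k(600, E) + m) = -((72 + 2*600) + 47508) = -((72 + 1200) + 47508) = -(1272 + 47508) = -1*48780 = -48780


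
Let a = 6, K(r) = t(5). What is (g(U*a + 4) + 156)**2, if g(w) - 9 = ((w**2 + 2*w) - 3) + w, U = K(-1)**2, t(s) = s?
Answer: 592435600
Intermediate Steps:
K(r) = 5
U = 25 (U = 5**2 = 25)
g(w) = 6 + w**2 + 3*w (g(w) = 9 + (((w**2 + 2*w) - 3) + w) = 9 + ((-3 + w**2 + 2*w) + w) = 9 + (-3 + w**2 + 3*w) = 6 + w**2 + 3*w)
(g(U*a + 4) + 156)**2 = ((6 + (25*6 + 4)**2 + 3*(25*6 + 4)) + 156)**2 = ((6 + (150 + 4)**2 + 3*(150 + 4)) + 156)**2 = ((6 + 154**2 + 3*154) + 156)**2 = ((6 + 23716 + 462) + 156)**2 = (24184 + 156)**2 = 24340**2 = 592435600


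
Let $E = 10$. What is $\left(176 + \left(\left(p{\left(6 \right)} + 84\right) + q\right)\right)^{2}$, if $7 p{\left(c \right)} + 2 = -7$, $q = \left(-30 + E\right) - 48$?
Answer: $\frac{1782225}{49} \approx 36372.0$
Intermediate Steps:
$q = -68$ ($q = \left(-30 + 10\right) - 48 = -20 - 48 = -68$)
$p{\left(c \right)} = - \frac{9}{7}$ ($p{\left(c \right)} = - \frac{2}{7} + \frac{1}{7} \left(-7\right) = - \frac{2}{7} - 1 = - \frac{9}{7}$)
$\left(176 + \left(\left(p{\left(6 \right)} + 84\right) + q\right)\right)^{2} = \left(176 + \left(\left(- \frac{9}{7} + 84\right) - 68\right)\right)^{2} = \left(176 + \left(\frac{579}{7} - 68\right)\right)^{2} = \left(176 + \frac{103}{7}\right)^{2} = \left(\frac{1335}{7}\right)^{2} = \frac{1782225}{49}$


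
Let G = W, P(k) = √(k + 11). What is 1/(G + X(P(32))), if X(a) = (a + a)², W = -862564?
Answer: -1/862392 ≈ -1.1596e-6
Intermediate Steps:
P(k) = √(11 + k)
G = -862564
X(a) = 4*a² (X(a) = (2*a)² = 4*a²)
1/(G + X(P(32))) = 1/(-862564 + 4*(√(11 + 32))²) = 1/(-862564 + 4*(√43)²) = 1/(-862564 + 4*43) = 1/(-862564 + 172) = 1/(-862392) = -1/862392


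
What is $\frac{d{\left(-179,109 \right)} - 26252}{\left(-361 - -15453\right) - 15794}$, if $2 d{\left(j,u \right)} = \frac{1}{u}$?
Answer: $\frac{1907645}{51012} \approx 37.396$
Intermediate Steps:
$d{\left(j,u \right)} = \frac{1}{2 u}$
$\frac{d{\left(-179,109 \right)} - 26252}{\left(-361 - -15453\right) - 15794} = \frac{\frac{1}{2 \cdot 109} - 26252}{\left(-361 - -15453\right) - 15794} = \frac{\frac{1}{2} \cdot \frac{1}{109} - 26252}{\left(-361 + 15453\right) - 15794} = \frac{\frac{1}{218} - 26252}{15092 - 15794} = - \frac{5722935}{218 \left(-702\right)} = \left(- \frac{5722935}{218}\right) \left(- \frac{1}{702}\right) = \frac{1907645}{51012}$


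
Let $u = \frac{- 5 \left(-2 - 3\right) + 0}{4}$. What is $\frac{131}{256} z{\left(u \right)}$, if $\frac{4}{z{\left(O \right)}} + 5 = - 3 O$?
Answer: $- \frac{131}{1520} \approx -0.086184$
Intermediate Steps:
$u = \frac{25}{4}$ ($u = \frac{\left(-5\right) \left(-5\right) + 0}{4} = \frac{25 + 0}{4} = \frac{1}{4} \cdot 25 = \frac{25}{4} \approx 6.25$)
$z{\left(O \right)} = \frac{4}{-5 - 3 O}$
$\frac{131}{256} z{\left(u \right)} = \frac{131}{256} \left(- \frac{4}{5 + 3 \cdot \frac{25}{4}}\right) = 131 \cdot \frac{1}{256} \left(- \frac{4}{5 + \frac{75}{4}}\right) = \frac{131 \left(- \frac{4}{\frac{95}{4}}\right)}{256} = \frac{131 \left(\left(-4\right) \frac{4}{95}\right)}{256} = \frac{131}{256} \left(- \frac{16}{95}\right) = - \frac{131}{1520}$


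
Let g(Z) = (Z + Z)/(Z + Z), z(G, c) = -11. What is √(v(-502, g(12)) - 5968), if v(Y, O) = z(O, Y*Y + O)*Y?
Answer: I*√446 ≈ 21.119*I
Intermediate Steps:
g(Z) = 1 (g(Z) = (2*Z)/((2*Z)) = (2*Z)*(1/(2*Z)) = 1)
v(Y, O) = -11*Y
√(v(-502, g(12)) - 5968) = √(-11*(-502) - 5968) = √(5522 - 5968) = √(-446) = I*√446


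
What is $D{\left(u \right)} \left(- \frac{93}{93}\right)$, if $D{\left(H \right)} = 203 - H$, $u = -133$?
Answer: $-336$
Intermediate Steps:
$D{\left(u \right)} \left(- \frac{93}{93}\right) = \left(203 - -133\right) \left(- \frac{93}{93}\right) = \left(203 + 133\right) \left(\left(-93\right) \frac{1}{93}\right) = 336 \left(-1\right) = -336$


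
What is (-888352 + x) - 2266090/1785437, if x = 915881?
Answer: 49149029083/1785437 ≈ 27528.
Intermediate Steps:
(-888352 + x) - 2266090/1785437 = (-888352 + 915881) - 2266090/1785437 = 27529 - 2266090*1/1785437 = 27529 - 2266090/1785437 = 49149029083/1785437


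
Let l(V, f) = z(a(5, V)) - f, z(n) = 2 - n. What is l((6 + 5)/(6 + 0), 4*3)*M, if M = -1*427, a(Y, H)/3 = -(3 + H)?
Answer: -3843/2 ≈ -1921.5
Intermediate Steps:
a(Y, H) = -9 - 3*H (a(Y, H) = 3*(-(3 + H)) = 3*(-3 - H) = -9 - 3*H)
l(V, f) = 11 - f + 3*V (l(V, f) = (2 - (-9 - 3*V)) - f = (2 + (9 + 3*V)) - f = (11 + 3*V) - f = 11 - f + 3*V)
M = -427
l((6 + 5)/(6 + 0), 4*3)*M = (11 - 4*3 + 3*((6 + 5)/(6 + 0)))*(-427) = (11 - 1*12 + 3*(11/6))*(-427) = (11 - 12 + 3*(11*(⅙)))*(-427) = (11 - 12 + 3*(11/6))*(-427) = (11 - 12 + 11/2)*(-427) = (9/2)*(-427) = -3843/2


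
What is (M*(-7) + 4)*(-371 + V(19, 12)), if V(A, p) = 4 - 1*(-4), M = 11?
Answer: 26499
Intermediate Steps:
V(A, p) = 8 (V(A, p) = 4 + 4 = 8)
(M*(-7) + 4)*(-371 + V(19, 12)) = (11*(-7) + 4)*(-371 + 8) = (-77 + 4)*(-363) = -73*(-363) = 26499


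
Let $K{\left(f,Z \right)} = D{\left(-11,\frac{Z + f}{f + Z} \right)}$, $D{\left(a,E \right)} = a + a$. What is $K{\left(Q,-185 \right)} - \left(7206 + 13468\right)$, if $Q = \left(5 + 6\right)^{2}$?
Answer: $-20696$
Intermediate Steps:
$D{\left(a,E \right)} = 2 a$
$Q = 121$ ($Q = 11^{2} = 121$)
$K{\left(f,Z \right)} = -22$ ($K{\left(f,Z \right)} = 2 \left(-11\right) = -22$)
$K{\left(Q,-185 \right)} - \left(7206 + 13468\right) = -22 - \left(7206 + 13468\right) = -22 - 20674 = -20696$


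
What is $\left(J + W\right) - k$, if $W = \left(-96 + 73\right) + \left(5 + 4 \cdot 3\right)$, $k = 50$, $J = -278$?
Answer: $-334$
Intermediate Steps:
$W = -6$ ($W = -23 + \left(5 + 12\right) = -23 + 17 = -6$)
$\left(J + W\right) - k = \left(-278 - 6\right) - 50 = -284 - 50 = -334$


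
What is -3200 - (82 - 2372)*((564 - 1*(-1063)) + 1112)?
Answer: 6269110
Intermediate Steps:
-3200 - (82 - 2372)*((564 - 1*(-1063)) + 1112) = -3200 - (-2290)*((564 + 1063) + 1112) = -3200 - (-2290)*(1627 + 1112) = -3200 - (-2290)*2739 = -3200 - 1*(-6272310) = -3200 + 6272310 = 6269110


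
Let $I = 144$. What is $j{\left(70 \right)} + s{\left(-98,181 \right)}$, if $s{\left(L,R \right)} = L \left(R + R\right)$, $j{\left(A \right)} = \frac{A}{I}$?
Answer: $- \frac{2554237}{72} \approx -35476.0$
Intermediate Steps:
$j{\left(A \right)} = \frac{A}{144}$
$s{\left(L,R \right)} = 2 L R$ ($s{\left(L,R \right)} = L 2 R = 2 L R$)
$j{\left(70 \right)} + s{\left(-98,181 \right)} = \frac{1}{144} \cdot 70 + 2 \left(-98\right) 181 = \frac{35}{72} - 35476 = - \frac{2554237}{72}$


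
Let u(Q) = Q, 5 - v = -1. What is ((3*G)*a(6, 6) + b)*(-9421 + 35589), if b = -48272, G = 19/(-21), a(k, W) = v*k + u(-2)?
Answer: -8859176400/7 ≈ -1.2656e+9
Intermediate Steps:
v = 6 (v = 5 - 1*(-1) = 5 + 1 = 6)
a(k, W) = -2 + 6*k (a(k, W) = 6*k - 2 = -2 + 6*k)
G = -19/21 (G = 19*(-1/21) = -19/21 ≈ -0.90476)
((3*G)*a(6, 6) + b)*(-9421 + 35589) = ((3*(-19/21))*(-2 + 6*6) - 48272)*(-9421 + 35589) = (-19*(-2 + 36)/7 - 48272)*26168 = (-19/7*34 - 48272)*26168 = (-646/7 - 48272)*26168 = -338550/7*26168 = -8859176400/7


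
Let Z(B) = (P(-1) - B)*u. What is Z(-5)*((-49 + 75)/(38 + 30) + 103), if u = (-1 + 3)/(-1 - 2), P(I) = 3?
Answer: -28120/51 ≈ -551.37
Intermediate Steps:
u = -2/3 (u = 2/(-3) = 2*(-1/3) = -2/3 ≈ -0.66667)
Z(B) = -2 + 2*B/3 (Z(B) = (3 - B)*(-2/3) = -2 + 2*B/3)
Z(-5)*((-49 + 75)/(38 + 30) + 103) = (-2 + (2/3)*(-5))*((-49 + 75)/(38 + 30) + 103) = (-2 - 10/3)*(26/68 + 103) = -16*(26*(1/68) + 103)/3 = -16*(13/34 + 103)/3 = -16/3*3515/34 = -28120/51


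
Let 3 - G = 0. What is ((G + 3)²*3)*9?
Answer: 972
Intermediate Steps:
G = 3 (G = 3 - 1*0 = 3 + 0 = 3)
((G + 3)²*3)*9 = ((3 + 3)²*3)*9 = (6²*3)*9 = (36*3)*9 = 108*9 = 972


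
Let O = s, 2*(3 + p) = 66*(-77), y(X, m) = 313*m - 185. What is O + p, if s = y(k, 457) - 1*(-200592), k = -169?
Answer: 340904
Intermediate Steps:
y(X, m) = -185 + 313*m
p = -2544 (p = -3 + (66*(-77))/2 = -3 + (½)*(-5082) = -3 - 2541 = -2544)
s = 343448 (s = (-185 + 313*457) - 1*(-200592) = (-185 + 143041) + 200592 = 142856 + 200592 = 343448)
O = 343448
O + p = 343448 - 2544 = 340904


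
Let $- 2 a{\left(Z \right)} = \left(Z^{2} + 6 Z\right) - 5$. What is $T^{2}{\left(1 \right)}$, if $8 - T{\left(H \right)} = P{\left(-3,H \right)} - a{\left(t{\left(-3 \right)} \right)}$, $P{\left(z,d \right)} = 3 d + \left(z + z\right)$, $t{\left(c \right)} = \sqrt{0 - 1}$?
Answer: $187 - 84 i \approx 187.0 - 84.0 i$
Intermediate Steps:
$t{\left(c \right)} = i$ ($t{\left(c \right)} = \sqrt{-1} = i$)
$a{\left(Z \right)} = \frac{5}{2} - 3 Z - \frac{Z^{2}}{2}$ ($a{\left(Z \right)} = - \frac{\left(Z^{2} + 6 Z\right) - 5}{2} = - \frac{-5 + Z^{2} + 6 Z}{2} = \frac{5}{2} - 3 Z - \frac{Z^{2}}{2}$)
$P{\left(z,d \right)} = 2 z + 3 d$ ($P{\left(z,d \right)} = 3 d + 2 z = 2 z + 3 d$)
$T{\left(H \right)} = 17 - 3 i - 3 H$ ($T{\left(H \right)} = 8 - \left(\left(2 \left(-3\right) + 3 H\right) - \left(\frac{5}{2} - 3 i - \frac{i^{2}}{2}\right)\right) = 8 - \left(\left(-6 + 3 H\right) - \left(\frac{5}{2} - 3 i - - \frac{1}{2}\right)\right) = 8 - \left(\left(-6 + 3 H\right) - \left(\frac{5}{2} - 3 i + \frac{1}{2}\right)\right) = 8 - \left(\left(-6 + 3 H\right) - \left(3 - 3 i\right)\right) = 8 - \left(-9 + 3 i + 3 H\right) = 17 - 3 i - 3 H$)
$T^{2}{\left(1 \right)} = \left(17 - 3 i - 3\right)^{2} = \left(14 - 3 i\right)^{2}$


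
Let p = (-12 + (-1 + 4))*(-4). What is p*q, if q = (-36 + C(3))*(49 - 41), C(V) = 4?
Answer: -9216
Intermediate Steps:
p = 36 (p = (-12 + 3)*(-4) = -9*(-4) = 36)
q = -256 (q = (-36 + 4)*(49 - 41) = -32*8 = -256)
p*q = 36*(-256) = -9216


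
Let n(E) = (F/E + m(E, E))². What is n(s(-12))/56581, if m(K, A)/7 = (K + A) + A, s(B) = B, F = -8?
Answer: 568516/509229 ≈ 1.1164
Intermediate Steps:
m(K, A) = 7*K + 14*A (m(K, A) = 7*((K + A) + A) = 7*((A + K) + A) = 7*(K + 2*A) = 7*K + 14*A)
n(E) = (-8/E + 21*E)² (n(E) = (-8/E + (7*E + 14*E))² = (-8/E + 21*E)²)
n(s(-12))/56581 = ((-8 + 21*(-12)²)²/(-12)²)/56581 = ((-8 + 21*144)²/144)*(1/56581) = ((-8 + 3024)²/144)*(1/56581) = ((1/144)*3016²)*(1/56581) = ((1/144)*9096256)*(1/56581) = (568516/9)*(1/56581) = 568516/509229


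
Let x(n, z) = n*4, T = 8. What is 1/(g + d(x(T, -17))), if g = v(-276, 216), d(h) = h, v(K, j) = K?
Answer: -1/244 ≈ -0.0040984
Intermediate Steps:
x(n, z) = 4*n
g = -276
1/(g + d(x(T, -17))) = 1/(-276 + 4*8) = 1/(-276 + 32) = 1/(-244) = -1/244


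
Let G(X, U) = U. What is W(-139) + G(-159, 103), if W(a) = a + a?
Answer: -175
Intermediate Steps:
W(a) = 2*a
W(-139) + G(-159, 103) = 2*(-139) + 103 = -278 + 103 = -175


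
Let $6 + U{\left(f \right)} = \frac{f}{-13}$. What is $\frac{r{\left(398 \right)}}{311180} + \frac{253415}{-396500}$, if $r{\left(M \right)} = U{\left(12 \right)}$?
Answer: $- \frac{788604247}{1233828700} \approx -0.63915$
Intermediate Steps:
$U{\left(f \right)} = -6 - \frac{f}{13}$ ($U{\left(f \right)} = -6 + \frac{f}{-13} = -6 + f \left(- \frac{1}{13}\right) = -6 - \frac{f}{13}$)
$r{\left(M \right)} = - \frac{90}{13}$ ($r{\left(M \right)} = -6 - \frac{12}{13} = - \frac{90}{13}$)
$\frac{r{\left(398 \right)}}{311180} + \frac{253415}{-396500} = - \frac{90}{13 \cdot 311180} + \frac{253415}{-396500} = \left(- \frac{90}{13}\right) \frac{1}{311180} + 253415 \left(- \frac{1}{396500}\right) = - \frac{9}{404534} - \frac{50683}{79300} = - \frac{788604247}{1233828700}$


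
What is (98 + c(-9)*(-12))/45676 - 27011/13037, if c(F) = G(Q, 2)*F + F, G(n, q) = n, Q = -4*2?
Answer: -621166391/297739006 ≈ -2.0863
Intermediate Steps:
Q = -8
c(F) = -7*F (c(F) = -8*F + F = -7*F)
(98 + c(-9)*(-12))/45676 - 27011/13037 = (98 - 7*(-9)*(-12))/45676 - 27011/13037 = (98 + 63*(-12))*(1/45676) - 27011*1/13037 = (98 - 756)*(1/45676) - 27011/13037 = -658*1/45676 - 27011/13037 = -329/22838 - 27011/13037 = -621166391/297739006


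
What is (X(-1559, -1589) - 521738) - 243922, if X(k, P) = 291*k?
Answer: -1219329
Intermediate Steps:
(X(-1559, -1589) - 521738) - 243922 = (291*(-1559) - 521738) - 243922 = (-453669 - 521738) - 243922 = -975407 - 243922 = -1219329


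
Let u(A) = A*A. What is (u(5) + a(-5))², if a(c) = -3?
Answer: 484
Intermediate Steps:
u(A) = A²
(u(5) + a(-5))² = (5² - 3)² = (25 - 3)² = 22² = 484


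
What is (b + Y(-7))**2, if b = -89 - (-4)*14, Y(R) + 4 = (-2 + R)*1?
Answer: 2116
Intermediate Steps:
Y(R) = -6 + R (Y(R) = -4 + (-2 + R)*1 = -4 + (-2 + R) = -6 + R)
b = -33 (b = -89 - 1*(-56) = -89 + 56 = -33)
(b + Y(-7))**2 = (-33 + (-6 - 7))**2 = (-33 - 13)**2 = (-46)**2 = 2116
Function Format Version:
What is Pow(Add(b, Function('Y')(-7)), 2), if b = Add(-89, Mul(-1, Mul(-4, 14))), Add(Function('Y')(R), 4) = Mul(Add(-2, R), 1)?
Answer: 2116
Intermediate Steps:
Function('Y')(R) = Add(-6, R) (Function('Y')(R) = Add(-4, Mul(Add(-2, R), 1)) = Add(-4, Add(-2, R)) = Add(-6, R))
b = -33 (b = Add(-89, Mul(-1, -56)) = Add(-89, 56) = -33)
Pow(Add(b, Function('Y')(-7)), 2) = Pow(Add(-33, Add(-6, -7)), 2) = Pow(Add(-33, -13), 2) = Pow(-46, 2) = 2116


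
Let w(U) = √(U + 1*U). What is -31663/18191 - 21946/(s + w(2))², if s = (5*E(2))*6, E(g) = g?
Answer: -260466129/34963102 ≈ -7.4497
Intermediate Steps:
w(U) = √2*√U (w(U) = √(U + U) = √(2*U) = √2*√U)
s = 60 (s = (5*2)*6 = 10*6 = 60)
-31663/18191 - 21946/(s + w(2))² = -31663/18191 - 21946/(60 + √2*√2)² = -31663*1/18191 - 21946/(60 + 2)² = -31663/18191 - 21946/(62²) = -31663/18191 - 21946/3844 = -31663/18191 - 21946*1/3844 = -31663/18191 - 10973/1922 = -260466129/34963102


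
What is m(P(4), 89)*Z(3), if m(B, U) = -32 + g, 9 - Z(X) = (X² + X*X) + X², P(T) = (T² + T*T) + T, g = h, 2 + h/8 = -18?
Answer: 3456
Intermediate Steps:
h = -160 (h = -16 + 8*(-18) = -16 - 144 = -160)
g = -160
P(T) = T + 2*T² (P(T) = (T² + T²) + T = 2*T² + T = T + 2*T²)
Z(X) = 9 - 3*X² (Z(X) = 9 - ((X² + X*X) + X²) = 9 - ((X² + X²) + X²) = 9 - (2*X² + X²) = 9 - 3*X²)
m(B, U) = -192 (m(B, U) = -32 - 160 = -192)
m(P(4), 89)*Z(3) = -192*(9 - 3*3²) = -192*(9 - 3*9) = -192*(9 - 27) = -192*(-18) = 3456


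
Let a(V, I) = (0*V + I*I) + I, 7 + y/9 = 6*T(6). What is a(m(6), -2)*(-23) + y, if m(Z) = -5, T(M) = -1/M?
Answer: -118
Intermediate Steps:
y = -72 (y = -63 + 9*(6*(-1/6)) = -63 + 9*(6*(-1*⅙)) = -63 + 9*(6*(-⅙)) = -63 + 9*(-1) = -63 - 9 = -72)
a(V, I) = I + I² (a(V, I) = (0 + I²) + I = I² + I = I + I²)
a(m(6), -2)*(-23) + y = -2*(1 - 2)*(-23) - 72 = -2*(-1)*(-23) - 72 = 2*(-23) - 72 = -46 - 72 = -118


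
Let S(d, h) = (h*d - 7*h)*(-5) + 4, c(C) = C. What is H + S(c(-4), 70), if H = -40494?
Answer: -36640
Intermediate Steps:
S(d, h) = 4 + 35*h - 5*d*h (S(d, h) = (d*h - 7*h)*(-5) + 4 = (-7*h + d*h)*(-5) + 4 = (35*h - 5*d*h) + 4 = 4 + 35*h - 5*d*h)
H + S(c(-4), 70) = -40494 + (4 + 35*70 - 5*(-4)*70) = -40494 + (4 + 2450 + 1400) = -40494 + 3854 = -36640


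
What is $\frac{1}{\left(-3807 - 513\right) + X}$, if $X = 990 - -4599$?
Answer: $\frac{1}{1269} \approx 0.00078802$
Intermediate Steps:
$X = 5589$ ($X = 990 + 4599 = 5589$)
$\frac{1}{\left(-3807 - 513\right) + X} = \frac{1}{\left(-3807 - 513\right) + 5589} = \frac{1}{-4320 + 5589} = \frac{1}{1269}$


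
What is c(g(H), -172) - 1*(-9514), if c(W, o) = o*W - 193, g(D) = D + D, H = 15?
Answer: 4161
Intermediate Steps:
g(D) = 2*D
c(W, o) = -193 + W*o (c(W, o) = W*o - 193 = -193 + W*o)
c(g(H), -172) - 1*(-9514) = (-193 + (2*15)*(-172)) - 1*(-9514) = (-193 + 30*(-172)) + 9514 = (-193 - 5160) + 9514 = -5353 + 9514 = 4161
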